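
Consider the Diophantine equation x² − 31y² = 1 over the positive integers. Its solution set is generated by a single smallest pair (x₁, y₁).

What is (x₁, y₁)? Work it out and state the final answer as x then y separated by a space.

1520 273

√31 = [5; 1,1,3,5,3,1,1,10, …], period ℓ=8 (even) → k=7
i=0: a=5 ⇒ p=5, q=1
i=1: a=1 ⇒ p=6, q=1
i=2: a=1 ⇒ p=11, q=2
…
i=5: a=3 ⇒ p=657, q=118
i=6: a=1 ⇒ p=863, q=155
i=7: a=1 ⇒ p=1520, q=273
(x₁, y₁) = (1520, 273);  1520² − 31·273² = 1 ✓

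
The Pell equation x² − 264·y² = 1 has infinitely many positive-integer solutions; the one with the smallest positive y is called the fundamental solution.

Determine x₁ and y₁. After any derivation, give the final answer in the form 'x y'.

√264 = [16; 4,32, …], period ℓ=2 (even) → k=1
step 0: (16, 1)  from 16·(1,0) + (0,1)
step 1: (65, 4)  from 4·(16,1) + (1,0)
fundamental: x₁=65, y₁=4  (since 4225 − 264·16 = 1)

65 4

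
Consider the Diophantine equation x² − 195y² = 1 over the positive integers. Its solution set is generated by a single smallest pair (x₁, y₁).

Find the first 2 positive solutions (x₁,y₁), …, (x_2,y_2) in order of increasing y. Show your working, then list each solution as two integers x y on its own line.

√195 = [13; 1,26, …], period ℓ=2 (even) → k=1
a_0=13:  p_0=13·1+0=13,  q_0=13·0+1=1
a_1=1:  p_1=1·13+1=14,  q_1=1·1+0=1
(x₁, y₁) = (14, 1);  14² − 195·1² = 1 ✓
(14+1√195)^2 = 391 + 28√195

14 1
391 28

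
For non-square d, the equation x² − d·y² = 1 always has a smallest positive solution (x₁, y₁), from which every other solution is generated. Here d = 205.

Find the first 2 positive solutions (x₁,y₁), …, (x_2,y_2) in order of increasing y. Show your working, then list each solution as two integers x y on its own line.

39689 2772
3150433441 220035816

√205 = [14; 3,6,1,4,1,6,3,28, …], period ℓ=8 (even) → k=7
i=0: a=14 ⇒ p=14, q=1
…
i=3: a=1 ⇒ p=315, q=22
…
i=5: a=1 ⇒ p=1847, q=129
i=6: a=6 ⇒ p=12614, q=881
i=7: a=3 ⇒ p=39689, q=2772
(x₁, y₁) = (39689, 2772);  39689² − 205·2772² = 1 ✓
(39689+2772√205)^2 = 3150433441 + 220035816√205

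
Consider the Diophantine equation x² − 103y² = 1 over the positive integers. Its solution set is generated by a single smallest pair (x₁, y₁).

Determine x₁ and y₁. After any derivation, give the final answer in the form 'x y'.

227528 22419

d=103: √d = [10; 6,1,2,1,1,9,1,1,2,1,6,20] (ℓ=12, even), read p_11/q_11
step 0: (10, 1)  from 10·(1,0) + (0,1)
…
step 3: (203, 20)  from 2·(71,7) + (61,6)
step 4: (274, 27)  from 1·(203,20) + (71,7)
step 5: (477, 47)  from 1·(274,27) + (203,20)
…
step 7: (5044, 497)  from 1·(4567,450) + (477,47)
step 8: (9611, 947)  from 1·(5044,497) + (4567,450)
…
step 10: (33877, 3338)  from 1·(24266,2391) + (9611,947)
step 11: (227528, 22419)  from 6·(33877,3338) + (24266,2391)
fundamental: x₁=227528, y₁=22419  (since 51768990784 − 103·502611561 = 1)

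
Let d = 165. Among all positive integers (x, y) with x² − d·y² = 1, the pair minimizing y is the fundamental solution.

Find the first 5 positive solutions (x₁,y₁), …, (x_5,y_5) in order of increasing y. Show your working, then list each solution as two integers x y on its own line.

1079 84
2328481 181272
5024860919 391184892
10843647534721 844176815664
23400586355066999 1821733177018020

d=165: √d = [12; 1,5,2,5,1,24] (ℓ=6, even), read p_5/q_5
step 0: (12, 1)  from 12·(1,0) + (0,1)
step 1: (13, 1)  from 1·(12,1) + (1,0)
step 2: (77, 6)  from 5·(13,1) + (12,1)
step 3: (167, 13)  from 2·(77,6) + (13,1)
step 4: (912, 71)  from 5·(167,13) + (77,6)
step 5: (1079, 84)  from 1·(912,71) + (167,13)
fundamental: x₁=1079, y₁=84  (since 1164241 − 165·7056 = 1)
k=2:  x_2 = 1079·1079+165·84·84 = 2328481,  y_2 = 1079·84+84·1079 = 181272
k=3:  x_3 = 1079·2328481+165·84·181272 = 5024860919,  y_3 = 1079·181272+84·2328481 = 391184892
k=4:  x_4 = 1079·5024860919+165·84·391184892 = 10843647534721,  y_4 = 1079·391184892+84·5024860919 = 844176815664
k=5:  x_5 = 1079·10843647534721+165·84·844176815664 = 23400586355066999,  y_5 = 1079·844176815664+84·10843647534721 = 1821733177018020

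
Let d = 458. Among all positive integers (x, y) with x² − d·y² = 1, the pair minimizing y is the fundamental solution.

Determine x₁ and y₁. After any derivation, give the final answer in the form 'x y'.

d=458: √d = [21; 2,2,42] (ℓ=3, odd), read p_5/q_5
i=0: a=21 ⇒ p=21, q=1
i=1: a=2 ⇒ p=43, q=2
i=2: a=2 ⇒ p=107, q=5
…
i=4: a=2 ⇒ p=9181, q=429
i=5: a=2 ⇒ p=22899, q=1070
fundamental: x₁=22899, y₁=1070  (since 524364201 − 458·1144900 = 1)

22899 1070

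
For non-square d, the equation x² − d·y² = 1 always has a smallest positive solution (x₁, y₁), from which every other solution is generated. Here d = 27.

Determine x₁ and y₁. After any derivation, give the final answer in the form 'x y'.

√27 → a₀=5, period (5,10); ℓ=2 even so k=1
k=0  a_k=5  p_k/q_k = 5/1
k=1  a_k=5  p_k/q_k = 26/5
(x₁, y₁) = (26, 5);  26² − 27·5² = 1 ✓

26 5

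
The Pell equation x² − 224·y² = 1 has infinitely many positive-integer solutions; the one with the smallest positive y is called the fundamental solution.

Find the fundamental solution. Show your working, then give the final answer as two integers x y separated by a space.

15 1

√224 = [14; 1,28, …], period ℓ=2 (even) → k=1
k=0  a_k=14  p_k/q_k = 14/1
k=1  a_k=1  p_k/q_k = 15/1
fundamental: x₁=15, y₁=1  (since 225 − 224·1 = 1)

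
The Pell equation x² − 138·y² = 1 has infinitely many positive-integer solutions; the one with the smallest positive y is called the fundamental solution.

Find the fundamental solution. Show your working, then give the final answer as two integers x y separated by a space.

√138 → a₀=11, period (1,2,1,22); ℓ=4 even so k=3
k=0  a_k=11  p_k/q_k = 11/1
…
k=2  a_k=2  p_k/q_k = 35/3
k=3  a_k=1  p_k/q_k = 47/4
→ (47, 4).  Check: 47²=2209, 138·4²=2208, difference 1.

47 4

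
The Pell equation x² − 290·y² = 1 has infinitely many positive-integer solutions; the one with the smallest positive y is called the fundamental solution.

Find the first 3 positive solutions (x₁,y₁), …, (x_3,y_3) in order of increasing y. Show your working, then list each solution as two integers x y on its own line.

[17; 34] for √290; ℓ=1 ⇒ convergent index 1
a_0=17:  p_0=17·1+0=17,  q_0=17·0+1=1
a_1=34:  p_1=34·17+1=579,  q_1=34·1+0=34
→ (579, 34).  Check: 579²=335241, 290·34²=335240, difference 1.
k=2:  x_2 = 579·579+290·34·34 = 670481,  y_2 = 579·34+34·579 = 39372
k=3:  x_3 = 579·670481+290·34·39372 = 776416419,  y_3 = 579·39372+34·670481 = 45592742

579 34
670481 39372
776416419 45592742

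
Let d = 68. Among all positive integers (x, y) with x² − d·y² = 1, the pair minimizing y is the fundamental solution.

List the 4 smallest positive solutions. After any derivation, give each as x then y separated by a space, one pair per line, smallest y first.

33 4
2177 264
143649 17420
9478657 1149456

d=68: √d = [8; 4,16] (ℓ=2, even), read p_1/q_1
a_0=8:  p_0=8·1+0=8,  q_0=8·0+1=1
a_1=4:  p_1=4·8+1=33,  q_1=4·1+0=4
(x₁, y₁) = (33, 4);  33² − 68·4² = 1 ✓
(33+4√68)^2 = 2177 + 264√68
(33+4√68)^3 = 143649 + 17420√68
(33+4√68)^4 = 9478657 + 1149456√68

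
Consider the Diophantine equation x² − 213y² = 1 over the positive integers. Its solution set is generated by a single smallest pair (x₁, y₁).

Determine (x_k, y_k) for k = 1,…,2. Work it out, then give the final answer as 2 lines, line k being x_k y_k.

194399 13320
75581942401 5178789360

d=213: √d = [14; 1,1,2,6,1,8,1,6,2,1,1,28] (ℓ=12, even), read p_11/q_11
i=0: a=14 ⇒ p=14, q=1
…
i=2: a=1 ⇒ p=29, q=2
i=3: a=2 ⇒ p=73, q=5
i=4: a=6 ⇒ p=467, q=32
…
i=6: a=8 ⇒ p=4787, q=328
…
i=10: a=1 ⇒ p=115574, q=7919
i=11: a=1 ⇒ p=194399, q=13320
→ (194399, 13320).  Check: 194399²=37790971201, 213·13320²=37790971200, difference 1.
(194399+13320√213)^2 = 75581942401 + 5178789360√213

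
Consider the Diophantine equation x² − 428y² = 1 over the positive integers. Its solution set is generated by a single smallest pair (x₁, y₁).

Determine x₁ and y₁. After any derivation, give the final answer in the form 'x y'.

√428 → a₀=20, period (1,2,4,1,5,10,5,1,4,2,1,40); ℓ=12 even so k=11
i=0: a=20 ⇒ p=20, q=1
i=1: a=1 ⇒ p=21, q=1
…
i=4: a=1 ⇒ p=331, q=16
…
i=6: a=10 ⇒ p=19571, q=946
…
i=9: a=4 ⇒ p=577179, q=27899
i=10: a=2 ⇒ p=1273708, q=61567
i=11: a=1 ⇒ p=1850887, q=89466
fundamental: x₁=1850887, y₁=89466  (since 3425782686769 − 428·8004165156 = 1)

1850887 89466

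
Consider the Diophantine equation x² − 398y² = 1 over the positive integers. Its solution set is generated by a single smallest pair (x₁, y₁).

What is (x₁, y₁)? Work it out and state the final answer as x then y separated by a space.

399 20

[19; 1,18,1,38] for √398; ℓ=4 ⇒ convergent index 3
step 0: (19, 1)  from 19·(1,0) + (0,1)
…
step 2: (379, 19)  from 18·(20,1) + (19,1)
step 3: (399, 20)  from 1·(379,19) + (20,1)
fundamental: x₁=399, y₁=20  (since 159201 − 398·400 = 1)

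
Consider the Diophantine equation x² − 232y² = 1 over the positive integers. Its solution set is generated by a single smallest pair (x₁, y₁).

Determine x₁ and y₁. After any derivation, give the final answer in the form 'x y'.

19603 1287

√232 → a₀=15, period (4,3,7,3,4,30); ℓ=6 even so k=5
step 0: (15, 1)  from 15·(1,0) + (0,1)
step 1: (61, 4)  from 4·(15,1) + (1,0)
step 2: (198, 13)  from 3·(61,4) + (15,1)
…
step 4: (4539, 298)  from 3·(1447,95) + (198,13)
step 5: (19603, 1287)  from 4·(4539,298) + (1447,95)
(x₁, y₁) = (19603, 1287);  19603² − 232·1287² = 1 ✓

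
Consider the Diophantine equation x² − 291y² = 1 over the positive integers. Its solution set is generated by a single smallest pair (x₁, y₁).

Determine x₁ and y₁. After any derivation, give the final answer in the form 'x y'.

290 17

√291 → a₀=17, period (17,34); ℓ=2 even so k=1
k=0  a_k=17  p_k/q_k = 17/1
k=1  a_k=17  p_k/q_k = 290/17
fundamental: x₁=290, y₁=17  (since 84100 − 291·289 = 1)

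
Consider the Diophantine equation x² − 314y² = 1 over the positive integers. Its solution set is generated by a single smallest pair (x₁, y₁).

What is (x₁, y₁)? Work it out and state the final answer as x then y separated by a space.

√314 = [17; 1,2,1,1,2,1,34, …], period ℓ=7 (odd) → k=13
i=0: a=17 ⇒ p=17, q=1
i=1: a=1 ⇒ p=18, q=1
…
i=3: a=1 ⇒ p=71, q=4
i=4: a=1 ⇒ p=124, q=7
i=5: a=2 ⇒ p=319, q=18
…
i=8: a=1 ⇒ p=15824, q=893
i=9: a=2 ⇒ p=47029, q=2654
i=10: a=1 ⇒ p=62853, q=3547
i=11: a=1 ⇒ p=109882, q=6201
i=12: a=2 ⇒ p=282617, q=15949
i=13: a=1 ⇒ p=392499, q=22150
→ (392499, 22150).  Check: 392499²=154055465001, 314·22150²=154055465000, difference 1.

392499 22150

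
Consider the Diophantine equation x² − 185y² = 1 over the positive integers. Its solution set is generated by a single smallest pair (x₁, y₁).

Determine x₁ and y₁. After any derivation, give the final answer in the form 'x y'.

d=185: √d = [13; 1,1,1,1,26] (ℓ=5, odd), read p_9/q_9
step 0: (13, 1)  from 13·(1,0) + (0,1)
step 1: (14, 1)  from 1·(13,1) + (1,0)
step 2: (27, 2)  from 1·(14,1) + (13,1)
…
step 4: (68, 5)  from 1·(41,3) + (27,2)
step 5: (1809, 133)  from 26·(68,5) + (41,3)
…
step 8: (5563, 409)  from 1·(3686,271) + (1877,138)
step 9: (9249, 680)  from 1·(5563,409) + (3686,271)
→ (9249, 680).  Check: 9249²=85544001, 185·680²=85544000, difference 1.

9249 680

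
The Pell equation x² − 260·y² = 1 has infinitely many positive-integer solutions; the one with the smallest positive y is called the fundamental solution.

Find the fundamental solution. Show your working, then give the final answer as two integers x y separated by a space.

129 8

√260 → a₀=16, period (8,32); ℓ=2 even so k=1
a_0=16:  p_0=16·1+0=16,  q_0=16·0+1=1
a_1=8:  p_1=8·16+1=129,  q_1=8·1+0=8
→ (129, 8).  Check: 129²=16641, 260·8²=16640, difference 1.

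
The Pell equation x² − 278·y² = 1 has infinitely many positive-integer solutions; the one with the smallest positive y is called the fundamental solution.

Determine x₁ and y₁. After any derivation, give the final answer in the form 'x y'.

√278 → a₀=16, period (1,2,16,2,1,32); ℓ=6 even so k=5
i=0: a=16 ⇒ p=16, q=1
…
i=2: a=2 ⇒ p=50, q=3
i=3: a=16 ⇒ p=817, q=49
i=4: a=2 ⇒ p=1684, q=101
i=5: a=1 ⇒ p=2501, q=150
fundamental: x₁=2501, y₁=150  (since 6255001 − 278·22500 = 1)

2501 150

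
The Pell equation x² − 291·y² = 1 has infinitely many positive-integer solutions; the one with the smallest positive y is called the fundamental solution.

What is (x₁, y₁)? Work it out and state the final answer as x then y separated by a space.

√291 = [17; 17,34, …], period ℓ=2 (even) → k=1
i=0: a=17 ⇒ p=17, q=1
i=1: a=17 ⇒ p=290, q=17
fundamental: x₁=290, y₁=17  (since 84100 − 291·289 = 1)

290 17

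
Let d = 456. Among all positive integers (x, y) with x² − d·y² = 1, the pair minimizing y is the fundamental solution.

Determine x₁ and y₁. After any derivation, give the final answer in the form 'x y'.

[21; 2,1,4,1,2,42] for √456; ℓ=6 ⇒ convergent index 5
step 0: (21, 1)  from 21·(1,0) + (0,1)
step 1: (43, 2)  from 2·(21,1) + (1,0)
…
step 3: (299, 14)  from 4·(64,3) + (43,2)
step 4: (363, 17)  from 1·(299,14) + (64,3)
step 5: (1025, 48)  from 2·(363,17) + (299,14)
→ (1025, 48).  Check: 1025²=1050625, 456·48²=1050624, difference 1.

1025 48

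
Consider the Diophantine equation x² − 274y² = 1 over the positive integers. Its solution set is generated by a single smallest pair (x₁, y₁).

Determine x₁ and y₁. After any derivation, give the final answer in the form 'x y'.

√274 = [16; 1,1,4,4,1,1,32, …], period ℓ=7 (odd) → k=13
step 0: (16, 1)  from 16·(1,0) + (0,1)
…
step 2: (33, 2)  from 1·(17,1) + (16,1)
…
step 7: (45802, 2767)  from 32·(1407,85) + (778,47)
step 8: (47209, 2852)  from 1·(45802,2767) + (1407,85)
…
step 10: (419253, 25328)  from 4·(93011,5619) + (47209,2852)
…
step 12: (2189276, 132259)  from 1·(1770023,106931) + (419253,25328)
step 13: (3959299, 239190)  from 1·(2189276,132259) + (1770023,106931)
(x₁, y₁) = (3959299, 239190);  3959299² − 274·239190² = 1 ✓

3959299 239190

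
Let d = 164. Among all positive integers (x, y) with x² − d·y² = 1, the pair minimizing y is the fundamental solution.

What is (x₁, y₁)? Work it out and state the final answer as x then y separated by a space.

[12; 1,4,6,4,1,24] for √164; ℓ=6 ⇒ convergent index 5
step 0: (12, 1)  from 12·(1,0) + (0,1)
step 1: (13, 1)  from 1·(12,1) + (1,0)
step 2: (64, 5)  from 4·(13,1) + (12,1)
step 3: (397, 31)  from 6·(64,5) + (13,1)
step 4: (1652, 129)  from 4·(397,31) + (64,5)
step 5: (2049, 160)  from 1·(1652,129) + (397,31)
→ (2049, 160).  Check: 2049²=4198401, 164·160²=4198400, difference 1.

2049 160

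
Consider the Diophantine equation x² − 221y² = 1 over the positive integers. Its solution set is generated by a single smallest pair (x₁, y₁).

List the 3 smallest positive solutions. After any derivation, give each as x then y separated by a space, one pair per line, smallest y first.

1665 112
5544449 372960
18463013505 1241956688

[14; 1,6,2,6,1,28] for √221; ℓ=6 ⇒ convergent index 5
a_0=14:  p_0=14·1+0=14,  q_0=14·0+1=1
a_1=1:  p_1=1·14+1=15,  q_1=1·1+0=1
a_2=6:  p_2=6·15+14=104,  q_2=6·1+1=7
a_3=2:  p_3=2·104+15=223,  q_3=2·7+1=15
a_4=6:  p_4=6·223+104=1442,  q_4=6·15+7=97
a_5=1:  p_5=1·1442+223=1665,  q_5=1·97+15=112
(x₁, y₁) = (1665, 112);  1665² − 221·112² = 1 ✓
(x_2, y_2) = (1665·1665 + 221·112·112, 1665·112 + 112·1665) = (5544449, 372960)
(x_3, y_3) = (1665·5544449 + 221·112·372960, 1665·372960 + 112·5544449) = (18463013505, 1241956688)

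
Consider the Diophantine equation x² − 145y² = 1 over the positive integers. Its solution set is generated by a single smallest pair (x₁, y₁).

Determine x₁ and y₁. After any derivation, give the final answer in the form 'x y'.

d=145: √d = [12; 24] (ℓ=1, odd), read p_1/q_1
k=0  a_k=12  p_k/q_k = 12/1
k=1  a_k=24  p_k/q_k = 289/24
fundamental: x₁=289, y₁=24  (since 83521 − 145·576 = 1)

289 24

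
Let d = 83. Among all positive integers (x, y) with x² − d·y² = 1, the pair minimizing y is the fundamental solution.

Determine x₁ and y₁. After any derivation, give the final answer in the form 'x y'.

82 9

[9; 9,18] for √83; ℓ=2 ⇒ convergent index 1
i=0: a=9 ⇒ p=9, q=1
i=1: a=9 ⇒ p=82, q=9
→ (82, 9).  Check: 82²=6724, 83·9²=6723, difference 1.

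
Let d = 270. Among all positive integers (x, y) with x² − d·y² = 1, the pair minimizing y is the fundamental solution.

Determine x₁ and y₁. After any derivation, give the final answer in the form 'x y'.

√270 = [16; 2,3,6,3,2,32, …], period ℓ=6 (even) → k=5
i=0: a=16 ⇒ p=16, q=1
…
i=2: a=3 ⇒ p=115, q=7
i=3: a=6 ⇒ p=723, q=44
i=4: a=3 ⇒ p=2284, q=139
i=5: a=2 ⇒ p=5291, q=322
fundamental: x₁=5291, y₁=322  (since 27994681 − 270·103684 = 1)

5291 322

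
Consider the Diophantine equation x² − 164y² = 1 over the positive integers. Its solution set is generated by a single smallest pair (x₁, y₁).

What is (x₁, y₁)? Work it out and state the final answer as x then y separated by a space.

2049 160

√164 → a₀=12, period (1,4,6,4,1,24); ℓ=6 even so k=5
k=0  a_k=12  p_k/q_k = 12/1
…
k=3  a_k=6  p_k/q_k = 397/31
k=4  a_k=4  p_k/q_k = 1652/129
k=5  a_k=1  p_k/q_k = 2049/160
→ (2049, 160).  Check: 2049²=4198401, 164·160²=4198400, difference 1.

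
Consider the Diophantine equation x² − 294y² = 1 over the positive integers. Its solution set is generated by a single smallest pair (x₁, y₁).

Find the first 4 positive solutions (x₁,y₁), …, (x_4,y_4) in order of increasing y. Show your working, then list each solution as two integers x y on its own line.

4801 280
46099201 2688560
442644523201 25815552840
4250272665676801 247880935681120

√294 = [17; 6,1,4,1,6,34, …], period ℓ=6 (even) → k=5
step 0: (17, 1)  from 17·(1,0) + (0,1)
step 1: (103, 6)  from 6·(17,1) + (1,0)
step 2: (120, 7)  from 1·(103,6) + (17,1)
step 3: (583, 34)  from 4·(120,7) + (103,6)
step 4: (703, 41)  from 1·(583,34) + (120,7)
step 5: (4801, 280)  from 6·(703,41) + (583,34)
(x₁, y₁) = (4801, 280);  4801² − 294·280² = 1 ✓
n=2: (4801,280)∘(4801,280) = (4801·4801+294·280·280, 4801·280+280·4801) = (46099201,2688560)
n=3: (46099201,2688560)∘(4801,280) = (4801·46099201+294·280·2688560, 4801·2688560+280·46099201) = (442644523201,25815552840)
n=4: (442644523201,25815552840)∘(4801,280) = (4801·442644523201+294·280·25815552840, 4801·25815552840+280·442644523201) = (4250272665676801,247880935681120)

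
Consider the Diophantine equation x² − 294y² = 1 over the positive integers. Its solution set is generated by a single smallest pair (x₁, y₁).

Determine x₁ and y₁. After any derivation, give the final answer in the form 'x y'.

4801 280

√294 → a₀=17, period (6,1,4,1,6,34); ℓ=6 even so k=5
i=0: a=17 ⇒ p=17, q=1
…
i=2: a=1 ⇒ p=120, q=7
i=3: a=4 ⇒ p=583, q=34
i=4: a=1 ⇒ p=703, q=41
i=5: a=6 ⇒ p=4801, q=280
(x₁, y₁) = (4801, 280);  4801² − 294·280² = 1 ✓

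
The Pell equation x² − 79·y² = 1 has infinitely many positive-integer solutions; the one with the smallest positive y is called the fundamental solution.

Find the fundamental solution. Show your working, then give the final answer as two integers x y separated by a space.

80 9

[8; 1,7,1,16] for √79; ℓ=4 ⇒ convergent index 3
step 0: (8, 1)  from 8·(1,0) + (0,1)
step 1: (9, 1)  from 1·(8,1) + (1,0)
step 2: (71, 8)  from 7·(9,1) + (8,1)
step 3: (80, 9)  from 1·(71,8) + (9,1)
(x₁, y₁) = (80, 9);  80² − 79·9² = 1 ✓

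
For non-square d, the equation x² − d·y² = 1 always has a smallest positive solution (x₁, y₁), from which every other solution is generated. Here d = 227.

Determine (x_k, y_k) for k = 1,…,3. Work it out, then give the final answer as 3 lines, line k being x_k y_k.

226 15
102151 6780
46172026 3064545

√227 = [15; 15,30, …], period ℓ=2 (even) → k=1
step 0: (15, 1)  from 15·(1,0) + (0,1)
step 1: (226, 15)  from 15·(15,1) + (1,0)
(x₁, y₁) = (226, 15);  226² − 227·15² = 1 ✓
(x_2, y_2) = (226·226 + 227·15·15, 226·15 + 15·226) = (102151, 6780)
(x_3, y_3) = (226·102151 + 227·15·6780, 226·6780 + 15·102151) = (46172026, 3064545)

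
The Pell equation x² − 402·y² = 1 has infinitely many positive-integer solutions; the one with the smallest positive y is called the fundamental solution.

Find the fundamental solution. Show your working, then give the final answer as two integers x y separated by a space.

401 20

√402 → a₀=20, period (20,40); ℓ=2 even so k=1
step 0: (20, 1)  from 20·(1,0) + (0,1)
step 1: (401, 20)  from 20·(20,1) + (1,0)
→ (401, 20).  Check: 401²=160801, 402·20²=160800, difference 1.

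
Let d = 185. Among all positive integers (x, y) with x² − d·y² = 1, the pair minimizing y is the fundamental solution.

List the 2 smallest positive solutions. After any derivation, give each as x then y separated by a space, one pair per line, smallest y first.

9249 680
171088001 12578640

√185 → a₀=13, period (1,1,1,1,26); ℓ=5 odd so k=9
k=0  a_k=13  p_k/q_k = 13/1
…
k=2  a_k=1  p_k/q_k = 27/2
…
k=4  a_k=1  p_k/q_k = 68/5
…
k=7  a_k=1  p_k/q_k = 3686/271
k=8  a_k=1  p_k/q_k = 5563/409
k=9  a_k=1  p_k/q_k = 9249/680
(x₁, y₁) = (9249, 680);  9249² − 185·680² = 1 ✓
n=2: (9249,680)∘(9249,680) = (9249·9249+185·680·680, 9249·680+680·9249) = (171088001,12578640)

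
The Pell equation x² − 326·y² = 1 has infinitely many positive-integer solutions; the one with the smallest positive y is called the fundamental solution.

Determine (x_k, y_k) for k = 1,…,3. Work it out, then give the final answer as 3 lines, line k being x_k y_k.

325 18
211249 11700
137311525 7604982

[18; 18,36] for √326; ℓ=2 ⇒ convergent index 1
a_0=18:  p_0=18·1+0=18,  q_0=18·0+1=1
a_1=18:  p_1=18·18+1=325,  q_1=18·1+0=18
fundamental: x₁=325, y₁=18  (since 105625 − 326·324 = 1)
(x_2, y_2) = (325·325 + 326·18·18, 325·18 + 18·325) = (211249, 11700)
(x_3, y_3) = (325·211249 + 326·18·11700, 325·11700 + 18·211249) = (137311525, 7604982)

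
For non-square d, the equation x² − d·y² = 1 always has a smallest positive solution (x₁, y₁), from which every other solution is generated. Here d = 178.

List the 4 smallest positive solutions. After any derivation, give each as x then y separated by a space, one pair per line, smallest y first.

1601 120
5126401 384240
16414734401 1230336360
52559974425601 3939536640480

d=178: √d = [13; 2,1,12,1,2,26] (ℓ=6, even), read p_5/q_5
k=0  a_k=13  p_k/q_k = 13/1
k=1  a_k=2  p_k/q_k = 27/2
…
k=4  a_k=1  p_k/q_k = 547/41
k=5  a_k=2  p_k/q_k = 1601/120
→ (1601, 120).  Check: 1601²=2563201, 178·120²=2563200, difference 1.
k=2:  x_2 = 1601·1601+178·120·120 = 5126401,  y_2 = 1601·120+120·1601 = 384240
k=3:  x_3 = 1601·5126401+178·120·384240 = 16414734401,  y_3 = 1601·384240+120·5126401 = 1230336360
k=4:  x_4 = 1601·16414734401+178·120·1230336360 = 52559974425601,  y_4 = 1601·1230336360+120·16414734401 = 3939536640480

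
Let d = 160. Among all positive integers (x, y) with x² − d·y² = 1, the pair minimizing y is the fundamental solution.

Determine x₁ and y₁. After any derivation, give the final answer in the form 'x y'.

721 57

√160 = [12; 1,1,1,5,1,1,1,24, …], period ℓ=8 (even) → k=7
a_0=12:  p_0=12·1+0=12,  q_0=12·0+1=1
a_1=1:  p_1=1·12+1=13,  q_1=1·1+0=1
a_2=1:  p_2=1·13+12=25,  q_2=1·1+1=2
a_3=1:  p_3=1·25+13=38,  q_3=1·2+1=3
a_4=5:  p_4=5·38+25=215,  q_4=5·3+2=17
a_5=1:  p_5=1·215+38=253,  q_5=1·17+3=20
a_6=1:  p_6=1·253+215=468,  q_6=1·20+17=37
a_7=1:  p_7=1·468+253=721,  q_7=1·37+20=57
→ (721, 57).  Check: 721²=519841, 160·57²=519840, difference 1.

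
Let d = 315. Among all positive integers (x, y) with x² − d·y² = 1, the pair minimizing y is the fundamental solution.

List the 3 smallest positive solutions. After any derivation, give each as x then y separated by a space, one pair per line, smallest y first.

√315 → a₀=17, period (1,2,1,34); ℓ=4 even so k=3
a_0=17:  p_0=17·1+0=17,  q_0=17·0+1=1
…
a_2=2:  p_2=2·18+17=53,  q_2=2·1+1=3
a_3=1:  p_3=1·53+18=71,  q_3=1·3+1=4
→ (71, 4).  Check: 71²=5041, 315·4²=5040, difference 1.
k=2:  x_2 = 71·71+315·4·4 = 10081,  y_2 = 71·4+4·71 = 568
k=3:  x_3 = 71·10081+315·4·568 = 1431431,  y_3 = 71·568+4·10081 = 80652

71 4
10081 568
1431431 80652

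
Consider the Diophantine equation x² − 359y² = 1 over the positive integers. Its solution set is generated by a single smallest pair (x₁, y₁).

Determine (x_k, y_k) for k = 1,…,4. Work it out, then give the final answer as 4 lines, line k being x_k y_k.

360 19
259199 13680
186622920 9849581
134368243201 7091684640

√359 → a₀=18, period (1,17,1,36); ℓ=4 even so k=3
step 0: (18, 1)  from 18·(1,0) + (0,1)
step 1: (19, 1)  from 1·(18,1) + (1,0)
step 2: (341, 18)  from 17·(19,1) + (18,1)
step 3: (360, 19)  from 1·(341,18) + (19,1)
→ (360, 19).  Check: 360²=129600, 359·19²=129599, difference 1.
k=2:  x_2 = 360·360+359·19·19 = 259199,  y_2 = 360·19+19·360 = 13680
k=3:  x_3 = 360·259199+359·19·13680 = 186622920,  y_3 = 360·13680+19·259199 = 9849581
k=4:  x_4 = 360·186622920+359·19·9849581 = 134368243201,  y_4 = 360·9849581+19·186622920 = 7091684640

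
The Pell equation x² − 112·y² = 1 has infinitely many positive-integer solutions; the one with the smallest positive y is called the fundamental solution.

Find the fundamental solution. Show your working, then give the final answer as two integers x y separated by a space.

127 12

d=112: √d = [10; 1,1,2,1,1,20] (ℓ=6, even), read p_5/q_5
i=0: a=10 ⇒ p=10, q=1
i=1: a=1 ⇒ p=11, q=1
i=2: a=1 ⇒ p=21, q=2
i=3: a=2 ⇒ p=53, q=5
i=4: a=1 ⇒ p=74, q=7
i=5: a=1 ⇒ p=127, q=12
(x₁, y₁) = (127, 12);  127² − 112·12² = 1 ✓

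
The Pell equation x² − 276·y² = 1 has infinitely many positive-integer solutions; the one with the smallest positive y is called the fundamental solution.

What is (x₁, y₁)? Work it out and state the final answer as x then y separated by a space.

7775 468

√276 = [16; 1,1,1,1,2,2,2,1,1,1,1,32, …], period ℓ=12 (even) → k=11
i=0: a=16 ⇒ p=16, q=1
i=1: a=1 ⇒ p=17, q=1
…
i=10: a=1 ⇒ p=4768, q=287
i=11: a=1 ⇒ p=7775, q=468
fundamental: x₁=7775, y₁=468  (since 60450625 − 276·219024 = 1)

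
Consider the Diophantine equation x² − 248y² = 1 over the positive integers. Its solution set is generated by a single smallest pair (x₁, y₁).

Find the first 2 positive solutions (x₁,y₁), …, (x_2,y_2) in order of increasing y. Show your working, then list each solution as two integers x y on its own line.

√248 → a₀=15, period (1,2,1,30); ℓ=4 even so k=3
a_0=15:  p_0=15·1+0=15,  q_0=15·0+1=1
…
a_2=2:  p_2=2·16+15=47,  q_2=2·1+1=3
a_3=1:  p_3=1·47+16=63,  q_3=1·3+1=4
fundamental: x₁=63, y₁=4  (since 3969 − 248·16 = 1)
n=2: (63,4)∘(63,4) = (63·63+248·4·4, 63·4+4·63) = (7937,504)

63 4
7937 504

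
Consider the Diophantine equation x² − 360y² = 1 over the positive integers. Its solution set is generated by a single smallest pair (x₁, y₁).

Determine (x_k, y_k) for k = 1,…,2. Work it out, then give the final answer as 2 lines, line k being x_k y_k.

19 1
721 38

d=360: √d = [18; 1,36] (ℓ=2, even), read p_1/q_1
step 0: (18, 1)  from 18·(1,0) + (0,1)
step 1: (19, 1)  from 1·(18,1) + (1,0)
fundamental: x₁=19, y₁=1  (since 361 − 360·1 = 1)
(x_2, y_2) = (19·19 + 360·1·1, 19·1 + 1·19) = (721, 38)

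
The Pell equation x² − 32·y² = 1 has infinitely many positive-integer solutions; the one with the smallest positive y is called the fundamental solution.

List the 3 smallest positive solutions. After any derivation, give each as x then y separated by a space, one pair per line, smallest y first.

√32 = [5; 1,1,1,10, …], period ℓ=4 (even) → k=3
i=0: a=5 ⇒ p=5, q=1
…
i=2: a=1 ⇒ p=11, q=2
i=3: a=1 ⇒ p=17, q=3
→ (17, 3).  Check: 17²=289, 32·3²=288, difference 1.
k=2:  x_2 = 17·17+32·3·3 = 577,  y_2 = 17·3+3·17 = 102
k=3:  x_3 = 17·577+32·3·102 = 19601,  y_3 = 17·102+3·577 = 3465

17 3
577 102
19601 3465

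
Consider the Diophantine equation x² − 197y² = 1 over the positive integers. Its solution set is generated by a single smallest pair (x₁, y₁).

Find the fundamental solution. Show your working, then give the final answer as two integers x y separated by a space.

393 28

d=197: √d = [14; 28] (ℓ=1, odd), read p_1/q_1
i=0: a=14 ⇒ p=14, q=1
i=1: a=28 ⇒ p=393, q=28
(x₁, y₁) = (393, 28);  393² − 197·28² = 1 ✓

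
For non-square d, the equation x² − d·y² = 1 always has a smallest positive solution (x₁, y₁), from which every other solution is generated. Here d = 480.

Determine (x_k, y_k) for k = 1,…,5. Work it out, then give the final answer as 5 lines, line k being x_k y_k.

241 11
116161 5302
55989361 2555553
26986755841 1231771244
13007560326001 593711184055

√480 = [21; 1,9,1,42, …], period ℓ=4 (even) → k=3
a_0=21:  p_0=21·1+0=21,  q_0=21·0+1=1
a_1=1:  p_1=1·21+1=22,  q_1=1·1+0=1
a_2=9:  p_2=9·22+21=219,  q_2=9·1+1=10
a_3=1:  p_3=1·219+22=241,  q_3=1·10+1=11
(x₁, y₁) = (241, 11);  241² − 480·11² = 1 ✓
(x_2, y_2) = (241·241 + 480·11·11, 241·11 + 11·241) = (116161, 5302)
(x_3, y_3) = (241·116161 + 480·11·5302, 241·5302 + 11·116161) = (55989361, 2555553)
(x_4, y_4) = (241·55989361 + 480·11·2555553, 241·2555553 + 11·55989361) = (26986755841, 1231771244)
(x_5, y_5) = (241·26986755841 + 480·11·1231771244, 241·1231771244 + 11·26986755841) = (13007560326001, 593711184055)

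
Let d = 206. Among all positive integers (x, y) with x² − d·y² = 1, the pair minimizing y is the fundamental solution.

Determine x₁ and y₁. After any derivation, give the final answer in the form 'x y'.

√206 = [14; 2,1,5,14,5,1,2,28, …], period ℓ=8 (even) → k=7
i=0: a=14 ⇒ p=14, q=1
i=1: a=2 ⇒ p=29, q=2
…
i=4: a=14 ⇒ p=3459, q=241
i=5: a=5 ⇒ p=17539, q=1222
i=6: a=1 ⇒ p=20998, q=1463
i=7: a=2 ⇒ p=59535, q=4148
(x₁, y₁) = (59535, 4148);  59535² − 206·4148² = 1 ✓

59535 4148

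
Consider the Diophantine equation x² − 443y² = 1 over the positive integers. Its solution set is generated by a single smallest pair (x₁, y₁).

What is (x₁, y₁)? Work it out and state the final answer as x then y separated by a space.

√443 = [21; 21,42, …], period ℓ=2 (even) → k=1
step 0: (21, 1)  from 21·(1,0) + (0,1)
step 1: (442, 21)  from 21·(21,1) + (1,0)
→ (442, 21).  Check: 442²=195364, 443·21²=195363, difference 1.

442 21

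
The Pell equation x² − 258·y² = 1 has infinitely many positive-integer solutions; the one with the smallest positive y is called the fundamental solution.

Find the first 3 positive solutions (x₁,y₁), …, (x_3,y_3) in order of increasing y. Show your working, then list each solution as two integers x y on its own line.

257 16
132097 8224
67897601 4227120

d=258: √d = [16; 16,32] (ℓ=2, even), read p_1/q_1
i=0: a=16 ⇒ p=16, q=1
i=1: a=16 ⇒ p=257, q=16
fundamental: x₁=257, y₁=16  (since 66049 − 258·256 = 1)
n=2: (257,16)∘(257,16) = (257·257+258·16·16, 257·16+16·257) = (132097,8224)
n=3: (132097,8224)∘(257,16) = (257·132097+258·16·8224, 257·8224+16·132097) = (67897601,4227120)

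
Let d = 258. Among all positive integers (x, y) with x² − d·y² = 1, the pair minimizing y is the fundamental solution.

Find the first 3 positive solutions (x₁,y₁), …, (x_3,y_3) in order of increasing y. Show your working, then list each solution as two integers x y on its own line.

257 16
132097 8224
67897601 4227120

d=258: √d = [16; 16,32] (ℓ=2, even), read p_1/q_1
k=0  a_k=16  p_k/q_k = 16/1
k=1  a_k=16  p_k/q_k = 257/16
(x₁, y₁) = (257, 16);  257² − 258·16² = 1 ✓
(257+16√258)^2 = 132097 + 8224√258
(257+16√258)^3 = 67897601 + 4227120√258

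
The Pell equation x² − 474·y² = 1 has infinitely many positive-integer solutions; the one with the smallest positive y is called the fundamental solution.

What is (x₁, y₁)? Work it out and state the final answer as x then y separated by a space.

193549 8890

[21; 1,3,2,1,1,…,3,1,42] for √474; ℓ=14 ⇒ convergent index 13
k=0  a_k=21  p_k/q_k = 21/1
…
k=2  a_k=3  p_k/q_k = 87/4
…
k=9  a_k=1  p_k/q_k = 10864/499
…
k=12  a_k=3  p_k/q_k = 149331/6859
k=13  a_k=1  p_k/q_k = 193549/8890
fundamental: x₁=193549, y₁=8890  (since 37461215401 − 474·79032100 = 1)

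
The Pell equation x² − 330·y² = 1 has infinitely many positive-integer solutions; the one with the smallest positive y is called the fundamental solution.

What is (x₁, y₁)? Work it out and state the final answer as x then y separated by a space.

109 6

√330 = [18; 6,36, …], period ℓ=2 (even) → k=1
step 0: (18, 1)  from 18·(1,0) + (0,1)
step 1: (109, 6)  from 6·(18,1) + (1,0)
(x₁, y₁) = (109, 6);  109² − 330·6² = 1 ✓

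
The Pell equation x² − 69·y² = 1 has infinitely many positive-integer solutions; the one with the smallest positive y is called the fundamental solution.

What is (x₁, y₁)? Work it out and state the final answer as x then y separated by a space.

[8; 3,3,1,4,1,3,3,16] for √69; ℓ=8 ⇒ convergent index 7
a_0=8:  p_0=8·1+0=8,  q_0=8·0+1=1
a_1=3:  p_1=3·8+1=25,  q_1=3·1+0=3
a_2=3:  p_2=3·25+8=83,  q_2=3·3+1=10
a_3=1:  p_3=1·83+25=108,  q_3=1·10+3=13
…
a_5=1:  p_5=1·515+108=623,  q_5=1·62+13=75
a_6=3:  p_6=3·623+515=2384,  q_6=3·75+62=287
a_7=3:  p_7=3·2384+623=7775,  q_7=3·287+75=936
→ (7775, 936).  Check: 7775²=60450625, 69·936²=60450624, difference 1.

7775 936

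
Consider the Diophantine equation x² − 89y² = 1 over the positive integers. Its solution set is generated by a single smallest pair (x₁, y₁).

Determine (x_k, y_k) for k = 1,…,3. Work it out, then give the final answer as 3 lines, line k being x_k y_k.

500001 53000
500002000001 53000106000
500003000004500001 53000212000159000

d=89: √d = [9; 2,3,3,2,18] (ℓ=5, odd), read p_9/q_9
k=0  a_k=9  p_k/q_k = 9/1
k=1  a_k=2  p_k/q_k = 19/2
k=2  a_k=3  p_k/q_k = 66/7
k=3  a_k=3  p_k/q_k = 217/23
k=4  a_k=2  p_k/q_k = 500/53
…
k=6  a_k=2  p_k/q_k = 18934/2007
…
k=8  a_k=3  p_k/q_k = 216991/23001
k=9  a_k=2  p_k/q_k = 500001/53000
fundamental: x₁=500001, y₁=53000  (since 250001000001 − 89·2809000000 = 1)
n=2: (500001,53000)∘(500001,53000) = (500001·500001+89·53000·53000, 500001·53000+53000·500001) = (500002000001,53000106000)
n=3: (500002000001,53000106000)∘(500001,53000) = (500001·500002000001+89·53000·53000106000, 500001·53000106000+53000·500002000001) = (500003000004500001,53000212000159000)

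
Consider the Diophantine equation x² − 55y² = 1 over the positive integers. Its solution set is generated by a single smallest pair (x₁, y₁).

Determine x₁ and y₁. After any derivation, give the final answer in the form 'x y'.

√55 → a₀=7, period (2,2,2,14); ℓ=4 even so k=3
k=0  a_k=7  p_k/q_k = 7/1
k=1  a_k=2  p_k/q_k = 15/2
k=2  a_k=2  p_k/q_k = 37/5
k=3  a_k=2  p_k/q_k = 89/12
→ (89, 12).  Check: 89²=7921, 55·12²=7920, difference 1.

89 12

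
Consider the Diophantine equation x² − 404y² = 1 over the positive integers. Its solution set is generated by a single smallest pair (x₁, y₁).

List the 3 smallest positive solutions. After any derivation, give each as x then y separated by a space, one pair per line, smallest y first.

√404 → a₀=20, period (10,40); ℓ=2 even so k=1
i=0: a=20 ⇒ p=20, q=1
i=1: a=10 ⇒ p=201, q=10
(x₁, y₁) = (201, 10);  201² − 404·10² = 1 ✓
n=2: (201,10)∘(201,10) = (201·201+404·10·10, 201·10+10·201) = (80801,4020)
n=3: (80801,4020)∘(201,10) = (201·80801+404·10·4020, 201·4020+10·80801) = (32481801,1616030)

201 10
80801 4020
32481801 1616030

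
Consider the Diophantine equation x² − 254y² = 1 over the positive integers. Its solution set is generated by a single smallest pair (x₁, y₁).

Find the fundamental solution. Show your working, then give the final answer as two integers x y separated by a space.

[15; 1,14,1,30] for √254; ℓ=4 ⇒ convergent index 3
a_0=15:  p_0=15·1+0=15,  q_0=15·0+1=1
a_1=1:  p_1=1·15+1=16,  q_1=1·1+0=1
a_2=14:  p_2=14·16+15=239,  q_2=14·1+1=15
a_3=1:  p_3=1·239+16=255,  q_3=1·15+1=16
fundamental: x₁=255, y₁=16  (since 65025 − 254·256 = 1)

255 16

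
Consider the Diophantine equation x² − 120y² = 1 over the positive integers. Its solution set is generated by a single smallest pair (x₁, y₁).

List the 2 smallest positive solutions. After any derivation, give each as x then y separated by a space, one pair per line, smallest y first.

d=120: √d = [10; 1,20] (ℓ=2, even), read p_1/q_1
step 0: (10, 1)  from 10·(1,0) + (0,1)
step 1: (11, 1)  from 1·(10,1) + (1,0)
→ (11, 1).  Check: 11²=121, 120·1²=120, difference 1.
n=2: (11,1)∘(11,1) = (11·11+120·1·1, 11·1+1·11) = (241,22)

11 1
241 22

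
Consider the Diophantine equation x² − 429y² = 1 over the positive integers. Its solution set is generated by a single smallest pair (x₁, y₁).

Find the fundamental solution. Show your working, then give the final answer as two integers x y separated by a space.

1524095 73584

√429 = [20; 1,2,2,9,1,12,1,9,2,2,1,40, …], period ℓ=12 (even) → k=11
k=0  a_k=20  p_k/q_k = 20/1
k=1  a_k=1  p_k/q_k = 21/1
k=2  a_k=2  p_k/q_k = 62/3
k=3  a_k=2  p_k/q_k = 145/7
k=4  a_k=9  p_k/q_k = 1367/66
k=5  a_k=1  p_k/q_k = 1512/73
k=6  a_k=12  p_k/q_k = 19511/942
k=7  a_k=1  p_k/q_k = 21023/1015
k=8  a_k=9  p_k/q_k = 208718/10077
…
k=10  a_k=2  p_k/q_k = 1085636/52415
k=11  a_k=1  p_k/q_k = 1524095/73584
fundamental: x₁=1524095, y₁=73584  (since 2322865569025 − 429·5414605056 = 1)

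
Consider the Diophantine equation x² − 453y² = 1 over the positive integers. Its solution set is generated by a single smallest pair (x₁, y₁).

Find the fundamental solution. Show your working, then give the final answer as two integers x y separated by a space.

1653751 77700

√453 → a₀=21, period (3,1,1,10,14,10,1,1,3,42); ℓ=10 even so k=9
k=0  a_k=21  p_k/q_k = 21/1
k=1  a_k=3  p_k/q_k = 64/3
…
k=3  a_k=1  p_k/q_k = 149/7
…
k=8  a_k=1  p_k/q_k = 469329/22051
k=9  a_k=3  p_k/q_k = 1653751/77700
→ (1653751, 77700).  Check: 1653751²=2734892370001, 453·77700²=2734892370000, difference 1.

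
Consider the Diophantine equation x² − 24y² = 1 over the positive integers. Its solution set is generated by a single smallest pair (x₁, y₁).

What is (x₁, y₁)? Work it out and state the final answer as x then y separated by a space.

5 1

√24 = [4; 1,8, …], period ℓ=2 (even) → k=1
i=0: a=4 ⇒ p=4, q=1
i=1: a=1 ⇒ p=5, q=1
fundamental: x₁=5, y₁=1  (since 25 − 24·1 = 1)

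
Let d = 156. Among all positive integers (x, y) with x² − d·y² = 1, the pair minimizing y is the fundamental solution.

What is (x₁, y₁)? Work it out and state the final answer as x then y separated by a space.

√156 → a₀=12, period (2,24); ℓ=2 even so k=1
step 0: (12, 1)  from 12·(1,0) + (0,1)
step 1: (25, 2)  from 2·(12,1) + (1,0)
→ (25, 2).  Check: 25²=625, 156·2²=624, difference 1.

25 2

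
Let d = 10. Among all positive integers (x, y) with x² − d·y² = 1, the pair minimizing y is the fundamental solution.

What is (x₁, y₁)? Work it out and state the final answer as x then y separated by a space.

19 6

√10 → a₀=3, period (6); ℓ=1 odd so k=1
k=0  a_k=3  p_k/q_k = 3/1
k=1  a_k=6  p_k/q_k = 19/6
→ (19, 6).  Check: 19²=361, 10·6²=360, difference 1.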